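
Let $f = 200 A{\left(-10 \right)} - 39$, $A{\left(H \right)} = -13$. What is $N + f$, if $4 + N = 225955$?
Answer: $223312$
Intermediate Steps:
$N = 225951$ ($N = -4 + 225955 = 225951$)
$f = -2639$ ($f = 200 \left(-13\right) - 39 = -2600 - 39 = -2639$)
$N + f = 225951 - 2639 = 223312$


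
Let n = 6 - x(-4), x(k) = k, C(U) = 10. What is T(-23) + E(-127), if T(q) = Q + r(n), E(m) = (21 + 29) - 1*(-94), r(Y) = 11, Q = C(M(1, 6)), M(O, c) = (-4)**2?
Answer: 165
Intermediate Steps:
M(O, c) = 16
Q = 10
n = 10 (n = 6 - 1*(-4) = 6 + 4 = 10)
E(m) = 144 (E(m) = 50 + 94 = 144)
T(q) = 21 (T(q) = 10 + 11 = 21)
T(-23) + E(-127) = 21 + 144 = 165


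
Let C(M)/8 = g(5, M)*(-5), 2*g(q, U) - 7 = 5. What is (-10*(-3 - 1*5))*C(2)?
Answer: -19200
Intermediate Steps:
g(q, U) = 6 (g(q, U) = 7/2 + (1/2)*5 = 7/2 + 5/2 = 6)
C(M) = -240 (C(M) = 8*(6*(-5)) = 8*(-30) = -240)
(-10*(-3 - 1*5))*C(2) = -10*(-3 - 1*5)*(-240) = -10*(-3 - 5)*(-240) = -10*(-8)*(-240) = 80*(-240) = -19200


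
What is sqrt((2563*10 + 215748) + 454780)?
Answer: sqrt(696158) ≈ 834.36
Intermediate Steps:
sqrt((2563*10 + 215748) + 454780) = sqrt((25630 + 215748) + 454780) = sqrt(241378 + 454780) = sqrt(696158)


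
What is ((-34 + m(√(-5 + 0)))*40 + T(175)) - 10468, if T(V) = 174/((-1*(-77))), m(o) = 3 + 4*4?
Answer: -852062/77 ≈ -11066.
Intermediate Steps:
m(o) = 19 (m(o) = 3 + 16 = 19)
T(V) = 174/77
((-34 + m(√(-5 + 0)))*40 + T(175)) - 10468 = ((-34 + 19)*40 + 174/77) - 10468 = (-15*40 + 174/77) - 10468 = (-600 + 174/77) - 10468 = -46026/77 - 10468 = -852062/77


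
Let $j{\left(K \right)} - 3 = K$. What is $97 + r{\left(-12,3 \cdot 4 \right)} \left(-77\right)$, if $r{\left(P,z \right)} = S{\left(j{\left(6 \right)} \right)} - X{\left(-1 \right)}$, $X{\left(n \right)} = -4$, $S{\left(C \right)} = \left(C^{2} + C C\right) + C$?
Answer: $-13378$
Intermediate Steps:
$j{\left(K \right)} = 3 + K$
$S{\left(C \right)} = C + 2 C^{2}$ ($S{\left(C \right)} = \left(C^{2} + C^{2}\right) + C = 2 C^{2} + C = C + 2 C^{2}$)
$r{\left(P,z \right)} = 175$ ($r{\left(P,z \right)} = \left(3 + 6\right) \left(1 + 2 \left(3 + 6\right)\right) - -4 = 9 \left(1 + 2 \cdot 9\right) + 4 = 9 \left(1 + 18\right) + 4 = 9 \cdot 19 + 4 = 171 + 4 = 175$)
$97 + r{\left(-12,3 \cdot 4 \right)} \left(-77\right) = 97 + 175 \left(-77\right) = 97 - 13475 = -13378$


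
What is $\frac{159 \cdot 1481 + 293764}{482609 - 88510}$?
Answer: $\frac{529243}{394099} \approx 1.3429$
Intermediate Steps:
$\frac{159 \cdot 1481 + 293764}{482609 - 88510} = \frac{235479 + 293764}{394099} = 529243 \cdot \frac{1}{394099} = \frac{529243}{394099}$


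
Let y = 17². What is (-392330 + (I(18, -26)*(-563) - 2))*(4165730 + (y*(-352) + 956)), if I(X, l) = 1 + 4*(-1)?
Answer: -1587947387994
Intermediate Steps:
y = 289
I(X, l) = -3 (I(X, l) = 1 - 4 = -3)
(-392330 + (I(18, -26)*(-563) - 2))*(4165730 + (y*(-352) + 956)) = (-392330 + (-3*(-563) - 2))*(4165730 + (289*(-352) + 956)) = (-392330 + (1689 - 2))*(4165730 + (-101728 + 956)) = (-392330 + 1687)*(4165730 - 100772) = -390643*4064958 = -1587947387994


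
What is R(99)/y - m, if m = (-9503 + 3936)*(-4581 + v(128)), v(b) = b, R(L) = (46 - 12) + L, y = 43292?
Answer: -1073202229359/43292 ≈ -2.4790e+7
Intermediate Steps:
R(L) = 34 + L
m = 24789851 (m = (-9503 + 3936)*(-4581 + 128) = -5567*(-4453) = 24789851)
R(99)/y - m = (34 + 99)/43292 - 1*24789851 = 133*(1/43292) - 24789851 = 133/43292 - 24789851 = -1073202229359/43292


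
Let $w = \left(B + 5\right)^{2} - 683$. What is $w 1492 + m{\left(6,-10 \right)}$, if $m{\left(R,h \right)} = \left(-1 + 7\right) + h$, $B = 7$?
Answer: $-804192$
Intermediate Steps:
$m{\left(R,h \right)} = 6 + h$
$w = -539$ ($w = \left(7 + 5\right)^{2} - 683 = 12^{2} - 683 = 144 - 683 = -539$)
$w 1492 + m{\left(6,-10 \right)} = \left(-539\right) 1492 + \left(6 - 10\right) = -804188 - 4 = -804192$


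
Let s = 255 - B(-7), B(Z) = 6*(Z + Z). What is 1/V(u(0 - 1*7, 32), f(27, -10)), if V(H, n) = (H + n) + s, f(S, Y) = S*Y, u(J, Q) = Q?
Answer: 1/101 ≈ 0.0099010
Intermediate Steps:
B(Z) = 12*Z (B(Z) = 6*(2*Z) = 12*Z)
s = 339 (s = 255 - 12*(-7) = 255 - 1*(-84) = 255 + 84 = 339)
V(H, n) = 339 + H + n (V(H, n) = (H + n) + 339 = 339 + H + n)
1/V(u(0 - 1*7, 32), f(27, -10)) = 1/(339 + 32 + 27*(-10)) = 1/(339 + 32 - 270) = 1/101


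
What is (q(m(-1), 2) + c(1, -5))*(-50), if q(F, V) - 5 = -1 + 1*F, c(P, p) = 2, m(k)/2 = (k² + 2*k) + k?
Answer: -100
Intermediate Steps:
m(k) = 2*k² + 6*k (m(k) = 2*((k² + 2*k) + k) = 2*(k² + 3*k) = 2*k² + 6*k)
q(F, V) = 4 + F (q(F, V) = 5 + (-1 + 1*F) = 5 + (-1 + F) = 4 + F)
(q(m(-1), 2) + c(1, -5))*(-50) = ((4 + 2*(-1)*(3 - 1)) + 2)*(-50) = ((4 + 2*(-1)*2) + 2)*(-50) = ((4 - 4) + 2)*(-50) = (0 + 2)*(-50) = 2*(-50) = -100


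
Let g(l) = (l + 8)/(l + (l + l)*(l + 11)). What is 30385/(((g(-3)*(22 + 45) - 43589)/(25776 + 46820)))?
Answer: -56248651230/1111687 ≈ -50598.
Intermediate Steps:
g(l) = (8 + l)/(l + 2*l*(11 + l)) (g(l) = (8 + l)/(l + (2*l)*(11 + l)) = (8 + l)/(l + 2*l*(11 + l)))
30385/(((g(-3)*(22 + 45) - 43589)/(25776 + 46820))) = 30385/(((((8 - 3)/((-3)*(23 + 2*(-3))))*(22 + 45) - 43589)/(25776 + 46820))) = 30385/(((-⅓*5/(23 - 6)*67 - 43589)/72596)) = 30385/(((-⅓*5/17*67 - 43589)*(1/72596))) = 30385/(((-⅓*1/17*5*67 - 43589)*(1/72596))) = 30385/(((-5/51*67 - 43589)*(1/72596))) = 30385/(((-335/51 - 43589)*(1/72596))) = 30385/((-2223374/51*1/72596)) = 30385/(-1111687/1851198) = 30385*(-1851198/1111687) = -56248651230/1111687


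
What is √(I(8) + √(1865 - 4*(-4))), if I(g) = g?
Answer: √(8 + 3*√209) ≈ 7.1673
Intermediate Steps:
√(I(8) + √(1865 - 4*(-4))) = √(8 + √(1865 - 4*(-4))) = √(8 + √(1865 + 16)) = √(8 + √1881) = √(8 + 3*√209)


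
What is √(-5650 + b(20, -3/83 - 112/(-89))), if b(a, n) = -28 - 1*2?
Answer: 4*I*√355 ≈ 75.366*I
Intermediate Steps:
b(a, n) = -30 (b(a, n) = -28 - 2 = -30)
√(-5650 + b(20, -3/83 - 112/(-89))) = √(-5650 - 30) = √(-5680) = 4*I*√355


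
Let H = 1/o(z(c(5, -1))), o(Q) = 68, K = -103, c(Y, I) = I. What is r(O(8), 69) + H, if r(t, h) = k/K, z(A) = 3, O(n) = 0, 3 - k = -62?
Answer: -4317/7004 ≈ -0.61636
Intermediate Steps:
k = 65 (k = 3 - 1*(-62) = 3 + 62 = 65)
r(t, h) = -65/103 (r(t, h) = 65/(-103) = 65*(-1/103) = -65/103)
H = 1/68 ≈ 0.014706
r(O(8), 69) + H = -65/103 + 1/68 = -4317/7004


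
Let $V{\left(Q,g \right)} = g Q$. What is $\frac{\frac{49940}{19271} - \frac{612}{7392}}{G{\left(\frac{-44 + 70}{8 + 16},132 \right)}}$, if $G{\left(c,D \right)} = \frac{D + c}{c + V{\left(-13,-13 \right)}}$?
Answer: $\frac{8683060997}{2708269256} \approx 3.2061$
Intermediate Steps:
$V{\left(Q,g \right)} = Q g$
$G{\left(c,D \right)} = \frac{D + c}{169 + c}$ ($G{\left(c,D \right)} = \frac{D + c}{c - -169} = \frac{D + c}{c + 169} = \frac{D + c}{169 + c}$)
$\frac{\frac{49940}{19271} - \frac{612}{7392}}{G{\left(\frac{-44 + 70}{8 + 16},132 \right)}} = \frac{\frac{49940}{19271} - \frac{612}{7392}}{\frac{1}{169 + \frac{-44 + 70}{8 + 16}} \left(132 + \frac{-44 + 70}{8 + 16}\right)} = \frac{49940 \cdot \frac{1}{19271} - \frac{51}{616}}{\frac{1}{169 + \frac{26}{24}} \left(132 + \frac{26}{24}\right)} = \frac{\frac{49940}{19271} - \frac{51}{616}}{\frac{1}{169 + 26 \cdot \frac{1}{24}} \left(132 + 26 \cdot \frac{1}{24}\right)} = \frac{4254317}{1695848 \frac{132 + \frac{13}{12}}{169 + \frac{13}{12}}} = \frac{4254317}{1695848 \frac{1}{\frac{2041}{12}} \cdot \frac{1597}{12}} = \frac{4254317}{1695848 \cdot \frac{12}{2041} \cdot \frac{1597}{12}} = \frac{4254317}{1695848 \cdot \frac{1597}{2041}} = \frac{4254317}{1695848} \cdot \frac{2041}{1597} = \frac{8683060997}{2708269256}$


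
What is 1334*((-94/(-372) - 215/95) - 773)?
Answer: -1826837629/1767 ≈ -1.0339e+6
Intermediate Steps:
1334*((-94/(-372) - 215/95) - 773) = 1334*((-94*(-1/372) - 215*1/95) - 773) = 1334*((47/186 - 43/19) - 773) = 1334*(-7105/3534 - 773) = 1334*(-2738887/3534) = -1826837629/1767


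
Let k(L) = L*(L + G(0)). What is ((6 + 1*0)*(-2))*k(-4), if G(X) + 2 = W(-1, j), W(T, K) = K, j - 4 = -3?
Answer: -240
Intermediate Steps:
j = 1 (j = 4 - 3 = 1)
G(X) = -1 (G(X) = -2 + 1 = -1)
k(L) = L*(-1 + L) (k(L) = L*(L - 1) = L*(-1 + L))
((6 + 1*0)*(-2))*k(-4) = ((6 + 1*0)*(-2))*(-4*(-1 - 4)) = ((6 + 0)*(-2))*(-4*(-5)) = (6*(-2))*20 = -12*20 = -240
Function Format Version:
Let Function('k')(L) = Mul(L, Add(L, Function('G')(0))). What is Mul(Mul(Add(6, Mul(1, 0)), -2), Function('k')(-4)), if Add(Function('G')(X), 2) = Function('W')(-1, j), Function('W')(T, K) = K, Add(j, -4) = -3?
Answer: -240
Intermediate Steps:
j = 1 (j = Add(4, -3) = 1)
Function('G')(X) = -1 (Function('G')(X) = Add(-2, 1) = -1)
Function('k')(L) = Mul(L, Add(-1, L)) (Function('k')(L) = Mul(L, Add(L, -1)) = Mul(L, Add(-1, L)))
Mul(Mul(Add(6, Mul(1, 0)), -2), Function('k')(-4)) = Mul(Mul(Add(6, Mul(1, 0)), -2), Mul(-4, Add(-1, -4))) = Mul(Mul(Add(6, 0), -2), Mul(-4, -5)) = Mul(Mul(6, -2), 20) = Mul(-12, 20) = -240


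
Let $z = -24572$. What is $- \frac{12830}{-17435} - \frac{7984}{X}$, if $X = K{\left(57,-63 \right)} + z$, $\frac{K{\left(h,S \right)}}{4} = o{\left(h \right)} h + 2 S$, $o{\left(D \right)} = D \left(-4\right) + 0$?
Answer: $\frac{56394042}{67177055} \approx 0.83948$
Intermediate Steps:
$o{\left(D \right)} = - 4 D$ ($o{\left(D \right)} = - 4 D + 0 = - 4 D$)
$K{\left(h,S \right)} = - 16 h^{2} + 8 S$ ($K{\left(h,S \right)} = 4 \left(- 4 h h + 2 S\right) = 4 \left(- 4 h^{2} + 2 S\right) = - 16 h^{2} + 8 S$)
$X = -77060$ ($X = \left(- 16 \cdot 57^{2} + 8 \left(-63\right)\right) - 24572 = \left(\left(-16\right) 3249 - 504\right) - 24572 = \left(-51984 - 504\right) - 24572 = -52488 - 24572 = -77060$)
$- \frac{12830}{-17435} - \frac{7984}{X} = - \frac{12830}{-17435} - \frac{7984}{-77060} = \left(-12830\right) \left(- \frac{1}{17435}\right) - - \frac{1996}{19265} = \frac{2566}{3487} + \frac{1996}{19265} = \frac{56394042}{67177055}$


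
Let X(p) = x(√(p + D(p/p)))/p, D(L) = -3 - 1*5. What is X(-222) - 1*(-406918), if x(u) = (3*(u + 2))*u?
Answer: 15056081/37 - I*√230/37 ≈ 4.0692e+5 - 0.40988*I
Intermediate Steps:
D(L) = -8 (D(L) = -3 - 5 = -8)
x(u) = u*(6 + 3*u) (x(u) = (3*(2 + u))*u = (6 + 3*u)*u = u*(6 + 3*u))
X(p) = 3*√(-8 + p)*(2 + √(-8 + p))/p (X(p) = (3*√(p - 8)*(2 + √(p - 8)))/p = (3*√(-8 + p)*(2 + √(-8 + p)))/p = 3*√(-8 + p)*(2 + √(-8 + p))/p)
X(-222) - 1*(-406918) = 3*(-8 - 222 + 2*√(-8 - 222))/(-222) - 1*(-406918) = 3*(-1/222)*(-8 - 222 + 2*√(-230)) + 406918 = 3*(-1/222)*(-8 - 222 + 2*(I*√230)) + 406918 = 3*(-1/222)*(-8 - 222 + 2*I*√230) + 406918 = 3*(-1/222)*(-230 + 2*I*√230) + 406918 = (115/37 - I*√230/37) + 406918 = 15056081/37 - I*√230/37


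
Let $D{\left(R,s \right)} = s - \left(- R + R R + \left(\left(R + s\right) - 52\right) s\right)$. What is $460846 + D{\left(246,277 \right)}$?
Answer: $270386$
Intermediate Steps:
$D{\left(R,s \right)} = R + s - R^{2} - s \left(-52 + R + s\right)$ ($D{\left(R,s \right)} = s - \left(R^{2} - R + \left(-52 + R + s\right) s\right) = s - \left(R^{2} - R + s \left(-52 + R + s\right)\right) = R + s - R^{2} - s \left(-52 + R + s\right)$)
$460846 + D{\left(246,277 \right)} = 460846 - \left(122318 + 68142\right) = 460846 - 190460 = 270386$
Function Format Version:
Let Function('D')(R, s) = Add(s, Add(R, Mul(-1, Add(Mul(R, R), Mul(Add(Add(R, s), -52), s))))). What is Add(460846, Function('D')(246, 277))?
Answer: 270386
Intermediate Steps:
Function('D')(R, s) = Add(R, s, Mul(-1, Pow(R, 2)), Mul(-1, s, Add(-52, R, s))) (Function('D')(R, s) = Add(s, Add(R, Mul(-1, Add(Pow(R, 2), Mul(Add(-52, R, s), s))))) = Add(s, Add(R, Mul(-1, Add(Pow(R, 2), Mul(s, Add(-52, R, s)))))) = Add(s, Add(R, Add(Mul(-1, Pow(R, 2)), Mul(-1, s, Add(-52, R, s))))) = Add(s, Add(R, Mul(-1, Pow(R, 2)), Mul(-1, s, Add(-52, R, s)))) = Add(R, s, Mul(-1, Pow(R, 2)), Mul(-1, s, Add(-52, R, s))))
Add(460846, Function('D')(246, 277)) = Add(460846, Add(246, Mul(-1, Pow(246, 2)), Mul(-1, Pow(277, 2)), Mul(53, 277), Mul(-1, 246, 277))) = Add(460846, Add(246, Mul(-1, 60516), Mul(-1, 76729), 14681, -68142)) = Add(460846, Add(246, -60516, -76729, 14681, -68142)) = Add(460846, -190460) = 270386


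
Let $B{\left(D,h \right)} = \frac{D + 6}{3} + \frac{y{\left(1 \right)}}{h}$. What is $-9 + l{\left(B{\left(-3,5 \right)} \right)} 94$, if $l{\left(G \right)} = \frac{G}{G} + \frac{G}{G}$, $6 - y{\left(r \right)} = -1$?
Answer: $179$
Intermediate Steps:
$y{\left(r \right)} = 7$ ($y{\left(r \right)} = 6 - -1 = 6 + 1 = 7$)
$B{\left(D,h \right)} = 2 + \frac{7}{h} + \frac{D}{3}$ ($B{\left(D,h \right)} = \frac{D + 6}{3} + \frac{7}{h} = \left(6 + D\right) \frac{1}{3} + \frac{7}{h} = \left(2 + \frac{D}{3}\right) + \frac{7}{h} = 2 + \frac{7}{h} + \frac{D}{3}$)
$l{\left(G \right)} = 2$ ($l{\left(G \right)} = 1 + 1 = 2$)
$-9 + l{\left(B{\left(-3,5 \right)} \right)} 94 = -9 + 2 \cdot 94 = -9 + 188 = 179$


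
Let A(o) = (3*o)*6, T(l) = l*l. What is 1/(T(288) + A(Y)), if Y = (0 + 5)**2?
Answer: 1/83394 ≈ 1.1991e-5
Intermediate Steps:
T(l) = l**2
Y = 25 (Y = 5**2 = 25)
A(o) = 18*o
1/(T(288) + A(Y)) = 1/(288**2 + 18*25) = 1/(82944 + 450) = 1/83394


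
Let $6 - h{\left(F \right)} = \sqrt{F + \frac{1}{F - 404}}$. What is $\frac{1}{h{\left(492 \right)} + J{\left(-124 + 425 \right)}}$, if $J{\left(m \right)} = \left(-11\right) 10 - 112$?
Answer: $- \frac{19008}{4062431} + \frac{2 \sqrt{952534}}{4062431} \approx -0.0041985$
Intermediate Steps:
$h{\left(F \right)} = 6 - \sqrt{F + \frac{1}{-404 + F}}$ ($h{\left(F \right)} = 6 - \sqrt{F + \frac{1}{F - 404}} = 6 - \sqrt{F + \frac{1}{-404 + F}}$)
$J{\left(m \right)} = -222$ ($J{\left(m \right)} = -110 - 112 = -222$)
$\frac{1}{h{\left(492 \right)} + J{\left(-124 + 425 \right)}} = \frac{1}{\left(6 - \sqrt{\frac{1 + 492 \left(-404 + 492\right)}{-404 + 492}}\right) - 222} = \frac{1}{\left(6 - \sqrt{\frac{1 + 492 \cdot 88}{88}}\right) - 222} = \frac{1}{\left(6 - \sqrt{\frac{1 + 43296}{88}}\right) - 222} = \frac{1}{\left(6 - \sqrt{\frac{1}{88} \cdot 43297}\right) - 222} = \frac{1}{\left(6 - \sqrt{\frac{43297}{88}}\right) - 222} = \frac{1}{\left(6 - \frac{\sqrt{952534}}{44}\right) - 222} = \frac{1}{-216 - \frac{\sqrt{952534}}{44}}$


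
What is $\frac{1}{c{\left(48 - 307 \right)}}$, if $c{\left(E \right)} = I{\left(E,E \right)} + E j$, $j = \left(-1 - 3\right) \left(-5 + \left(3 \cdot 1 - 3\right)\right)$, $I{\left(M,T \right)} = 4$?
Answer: $- \frac{1}{5176} \approx -0.0001932$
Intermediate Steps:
$j = 20$ ($j = - 4 \left(-5 + \left(3 - 3\right)\right) = - 4 \left(-5 + 0\right) = \left(-4\right) \left(-5\right) = 20$)
$c{\left(E \right)} = 4 + 20 E$ ($c{\left(E \right)} = 4 + E 20 = 4 + 20 E$)
$\frac{1}{c{\left(48 - 307 \right)}} = \frac{1}{4 + 20 \left(48 - 307\right)} = \frac{1}{4 + 20 \left(-259\right)} = \frac{1}{4 - 5180} = \frac{1}{-5176} = - \frac{1}{5176}$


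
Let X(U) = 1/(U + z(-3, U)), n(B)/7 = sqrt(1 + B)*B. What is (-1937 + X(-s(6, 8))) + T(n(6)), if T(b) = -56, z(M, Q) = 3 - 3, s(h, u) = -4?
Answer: -7971/4 ≈ -1992.8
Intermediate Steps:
z(M, Q) = 0
n(B) = 7*B*sqrt(1 + B) (n(B) = 7*(sqrt(1 + B)*B) = 7*(B*sqrt(1 + B)) = 7*B*sqrt(1 + B))
X(U) = 1/U (X(U) = 1/(U + 0) = 1/U)
(-1937 + X(-s(6, 8))) + T(n(6)) = (-1937 + 1/(-1*(-4))) - 56 = (-1937 + 1/4) - 56 = -7747/4 - 56 = -7971/4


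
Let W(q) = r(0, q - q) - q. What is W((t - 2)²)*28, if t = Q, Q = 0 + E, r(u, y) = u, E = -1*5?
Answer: -1372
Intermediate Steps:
E = -5
Q = -5 (Q = 0 - 5 = -5)
t = -5
W(q) = -q (W(q) = 0 - q = -q)
W((t - 2)²)*28 = -(-5 - 2)²*28 = -1*(-7)²*28 = -1*49*28 = -49*28 = -1372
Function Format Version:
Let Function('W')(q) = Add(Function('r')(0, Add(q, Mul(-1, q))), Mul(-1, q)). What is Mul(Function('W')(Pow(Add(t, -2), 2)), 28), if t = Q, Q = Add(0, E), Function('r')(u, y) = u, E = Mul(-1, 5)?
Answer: -1372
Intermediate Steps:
E = -5
Q = -5 (Q = Add(0, -5) = -5)
t = -5
Function('W')(q) = Mul(-1, q) (Function('W')(q) = Add(0, Mul(-1, q)) = Mul(-1, q))
Mul(Function('W')(Pow(Add(t, -2), 2)), 28) = Mul(Mul(-1, Pow(Add(-5, -2), 2)), 28) = Mul(Mul(-1, Pow(-7, 2)), 28) = Mul(Mul(-1, 49), 28) = Mul(-49, 28) = -1372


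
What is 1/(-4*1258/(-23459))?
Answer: 23459/5032 ≈ 4.6620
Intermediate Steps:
1/(-4*1258/(-23459)) = 1/(-5032*(-1/23459)) = 1/(5032/23459) = 23459/5032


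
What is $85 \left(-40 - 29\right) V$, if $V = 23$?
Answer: $-134895$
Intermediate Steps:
$85 \left(-40 - 29\right) V = 85 \left(-40 - 29\right) 23 = 85 \left(-69\right) 23 = \left(-5865\right) 23 = -134895$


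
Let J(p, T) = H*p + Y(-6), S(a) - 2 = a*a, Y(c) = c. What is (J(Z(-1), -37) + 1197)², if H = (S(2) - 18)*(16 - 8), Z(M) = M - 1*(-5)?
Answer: 651249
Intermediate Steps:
S(a) = 2 + a² (S(a) = 2 + a*a = 2 + a²)
Z(M) = 5 + M (Z(M) = M + 5 = 5 + M)
H = -96 (H = ((2 + 2²) - 18)*(16 - 8) = ((2 + 4) - 18)*8 = (6 - 18)*8 = -12*8 = -96)
J(p, T) = -6 - 96*p (J(p, T) = -96*p - 6 = -6 - 96*p)
(J(Z(-1), -37) + 1197)² = ((-6 - 96*(5 - 1)) + 1197)² = ((-6 - 96*4) + 1197)² = ((-6 - 384) + 1197)² = (-390 + 1197)² = 807² = 651249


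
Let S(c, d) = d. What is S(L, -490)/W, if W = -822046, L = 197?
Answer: 245/411023 ≈ 0.00059607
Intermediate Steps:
S(L, -490)/W = -490/(-822046) = -490*(-1/822046) = 245/411023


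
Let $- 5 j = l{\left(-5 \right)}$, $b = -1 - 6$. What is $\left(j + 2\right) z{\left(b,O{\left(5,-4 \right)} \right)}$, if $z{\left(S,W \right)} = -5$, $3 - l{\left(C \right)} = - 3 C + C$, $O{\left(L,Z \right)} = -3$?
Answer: $-17$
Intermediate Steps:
$b = -7$ ($b = -1 - 6 = -7$)
$l{\left(C \right)} = 3 + 2 C$ ($l{\left(C \right)} = 3 - \left(- 3 C + C\right) = 3 - - 2 C = 3 + 2 C$)
$j = \frac{7}{5}$ ($j = - \frac{3 + 2 \left(-5\right)}{5} = - \frac{3 - 10}{5} = \left(- \frac{1}{5}\right) \left(-7\right) = \frac{7}{5} \approx 1.4$)
$\left(j + 2\right) z{\left(b,O{\left(5,-4 \right)} \right)} = \left(\frac{7}{5} + 2\right) \left(-5\right) = \frac{17}{5} \left(-5\right) = -17$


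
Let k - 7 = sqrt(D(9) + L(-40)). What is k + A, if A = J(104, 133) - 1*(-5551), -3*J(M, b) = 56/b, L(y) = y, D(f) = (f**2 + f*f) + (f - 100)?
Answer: 316798/57 + sqrt(31) ≈ 5563.4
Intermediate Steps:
D(f) = -100 + f + 2*f**2 (D(f) = (f**2 + f**2) + (-100 + f) = 2*f**2 + (-100 + f) = -100 + f + 2*f**2)
J(M, b) = -56/(3*b)
A = 316399/57 (A = -56/3/133 - 1*(-5551) = -56/3*1/133 + 5551 = -8/57 + 5551 = 316399/57 ≈ 5550.9)
k = 7 + sqrt(31) (k = 7 + sqrt((-100 + 9 + 2*9**2) - 40) = 7 + sqrt((-100 + 9 + 2*81) - 40) = 7 + sqrt((-100 + 9 + 162) - 40) = 7 + sqrt(71 - 40) = 7 + sqrt(31) ≈ 12.568)
k + A = (7 + sqrt(31)) + 316399/57 = 316798/57 + sqrt(31)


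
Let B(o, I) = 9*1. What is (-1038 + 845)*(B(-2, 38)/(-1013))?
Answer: 1737/1013 ≈ 1.7147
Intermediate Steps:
B(o, I) = 9
(-1038 + 845)*(B(-2, 38)/(-1013)) = (-1038 + 845)*(9/(-1013)) = -1737*(-1)/1013 = -193*(-9/1013) = 1737/1013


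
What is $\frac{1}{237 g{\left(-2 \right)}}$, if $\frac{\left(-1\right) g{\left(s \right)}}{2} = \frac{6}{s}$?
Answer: $\frac{1}{1422} \approx 0.00070324$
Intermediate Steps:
$g{\left(s \right)} = - \frac{12}{s}$ ($g{\left(s \right)} = - 2 \frac{6}{s} = - \frac{12}{s}$)
$\frac{1}{237 g{\left(-2 \right)}} = \frac{1}{237 \left(- \frac{12}{-2}\right)} = \frac{1}{237 \left(\left(-12\right) \left(- \frac{1}{2}\right)\right)} = \frac{1}{237 \cdot 6} = \frac{1}{1422}$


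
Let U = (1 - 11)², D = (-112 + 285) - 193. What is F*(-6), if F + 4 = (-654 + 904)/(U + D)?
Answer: 21/4 ≈ 5.2500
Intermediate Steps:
D = -20 (D = 173 - 193 = -20)
U = 100 (U = (-10)² = 100)
F = -7/8 (F = -4 + (-654 + 904)/(100 - 20) = -4 + 250/80 = -4 + 250*(1/80) = -4 + 25/8 = -7/8 ≈ -0.87500)
F*(-6) = -7/8*(-6) = 21/4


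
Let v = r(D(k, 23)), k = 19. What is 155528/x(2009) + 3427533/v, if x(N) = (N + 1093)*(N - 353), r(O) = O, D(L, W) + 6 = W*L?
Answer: 2200875303833/276751134 ≈ 7952.5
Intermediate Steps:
D(L, W) = -6 + L*W (D(L, W) = -6 + W*L = -6 + L*W)
v = 431 (v = -6 + 19*23 = -6 + 437 = 431)
x(N) = (-353 + N)*(1093 + N) (x(N) = (1093 + N)*(-353 + N) = (-353 + N)*(1093 + N))
155528/x(2009) + 3427533/v = 155528/(-385829 + 2009**2 + 740*2009) + 3427533/431 = 155528/(-385829 + 4036081 + 1486660) + 3427533*(1/431) = 155528/5136912 + 3427533/431 = 155528*(1/5136912) + 3427533/431 = 19441/642114 + 3427533/431 = 2200875303833/276751134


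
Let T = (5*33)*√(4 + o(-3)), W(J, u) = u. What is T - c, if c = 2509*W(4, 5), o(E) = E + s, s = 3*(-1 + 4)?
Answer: -12545 + 165*√10 ≈ -12023.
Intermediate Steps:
s = 9 (s = 3*3 = 9)
o(E) = 9 + E (o(E) = E + 9 = 9 + E)
c = 12545 (c = 2509*5 = 12545)
T = 165*√10 (T = (5*33)*√(4 + (9 - 3)) = 165*√(4 + 6) = 165*√10 ≈ 521.78)
T - c = 165*√10 - 1*12545 = 165*√10 - 12545 = -12545 + 165*√10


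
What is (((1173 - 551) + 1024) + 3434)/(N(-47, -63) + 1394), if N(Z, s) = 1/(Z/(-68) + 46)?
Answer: 8064500/2213009 ≈ 3.6441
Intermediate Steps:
N(Z, s) = 1/(46 - Z/68) (N(Z, s) = 1/(Z*(-1/68) + 46) = 1/(-Z/68 + 46) = 1/(46 - Z/68))
(((1173 - 551) + 1024) + 3434)/(N(-47, -63) + 1394) = (((1173 - 551) + 1024) + 3434)/(-68/(-3128 - 47) + 1394) = ((622 + 1024) + 3434)/(-68/(-3175) + 1394) = (1646 + 3434)/(-68*(-1/3175) + 1394) = 5080/(68/3175 + 1394) = 5080/(4426018/3175) = 5080*(3175/4426018) = 8064500/2213009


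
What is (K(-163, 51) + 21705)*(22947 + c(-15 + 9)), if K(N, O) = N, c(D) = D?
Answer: 494195022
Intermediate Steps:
(K(-163, 51) + 21705)*(22947 + c(-15 + 9)) = (-163 + 21705)*(22947 + (-15 + 9)) = 21542*(22947 - 6) = 21542*22941 = 494195022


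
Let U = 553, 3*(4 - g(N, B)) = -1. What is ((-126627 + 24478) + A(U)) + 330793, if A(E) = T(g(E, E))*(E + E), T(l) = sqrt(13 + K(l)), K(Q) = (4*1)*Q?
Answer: 228644 + 1106*sqrt(273)/3 ≈ 2.3474e+5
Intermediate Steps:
g(N, B) = 13/3 (g(N, B) = 4 - 1/3*(-1) = 4 + 1/3 = 13/3)
K(Q) = 4*Q
T(l) = sqrt(13 + 4*l)
A(E) = 2*E*sqrt(273)/3 (A(E) = sqrt(13 + 4*(13/3))*(E + E) = sqrt(13 + 52/3)*(2*E) = sqrt(91/3)*(2*E) = (sqrt(273)/3)*(2*E) = 2*E*sqrt(273)/3)
((-126627 + 24478) + A(U)) + 330793 = ((-126627 + 24478) + (2/3)*553*sqrt(273)) + 330793 = (-102149 + 1106*sqrt(273)/3) + 330793 = 228644 + 1106*sqrt(273)/3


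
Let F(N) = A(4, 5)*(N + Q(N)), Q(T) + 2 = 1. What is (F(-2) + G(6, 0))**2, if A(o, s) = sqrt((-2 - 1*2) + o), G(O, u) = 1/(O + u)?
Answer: 1/36 ≈ 0.027778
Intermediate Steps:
Q(T) = -1 (Q(T) = -2 + 1 = -1)
A(o, s) = sqrt(-4 + o) (A(o, s) = sqrt((-2 - 2) + o) = sqrt(-4 + o))
F(N) = 0 (F(N) = sqrt(-4 + 4)*(N - 1) = sqrt(0)*(-1 + N) = 0*(-1 + N) = 0)
(F(-2) + G(6, 0))**2 = (0 + 1/(6 + 0))**2 = (0 + 1/6)**2 = (1/6)**2 = 1/36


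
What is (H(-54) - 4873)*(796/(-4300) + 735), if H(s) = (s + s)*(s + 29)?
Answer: -1716509198/1075 ≈ -1.5968e+6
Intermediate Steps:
H(s) = 2*s*(29 + s) (H(s) = (2*s)*(29 + s) = 2*s*(29 + s))
(H(-54) - 4873)*(796/(-4300) + 735) = (2*(-54)*(29 - 54) - 4873)*(796/(-4300) + 735) = (2*(-54)*(-25) - 4873)*(796*(-1/4300) + 735) = (2700 - 4873)*(-199/1075 + 735) = -2173*789926/1075 = -1716509198/1075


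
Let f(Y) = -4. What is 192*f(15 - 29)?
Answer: -768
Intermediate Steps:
192*f(15 - 29) = 192*(-4) = -768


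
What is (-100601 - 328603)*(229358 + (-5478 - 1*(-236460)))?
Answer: -197579769360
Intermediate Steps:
(-100601 - 328603)*(229358 + (-5478 - 1*(-236460))) = -429204*(229358 + (-5478 + 236460)) = -429204*(229358 + 230982) = -429204*460340 = -197579769360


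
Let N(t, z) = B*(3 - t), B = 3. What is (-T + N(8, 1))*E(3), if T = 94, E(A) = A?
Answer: -327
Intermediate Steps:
N(t, z) = 9 - 3*t (N(t, z) = 3*(3 - t) = 9 - 3*t)
(-T + N(8, 1))*E(3) = (-1*94 + (9 - 3*8))*3 = (-94 + (9 - 24))*3 = (-94 - 15)*3 = -109*3 = -327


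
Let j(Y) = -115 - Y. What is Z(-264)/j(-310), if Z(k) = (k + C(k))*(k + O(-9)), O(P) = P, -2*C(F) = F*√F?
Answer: 1848/5 - 1848*I*√66/5 ≈ 369.6 - 3002.6*I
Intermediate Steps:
C(F) = -F^(3/2)/2 (C(F) = -F*√F/2 = -F^(3/2)/2)
Z(k) = (-9 + k)*(k - k^(3/2)/2) (Z(k) = (k - k^(3/2)/2)*(k - 9) = (k - k^(3/2)/2)*(-9 + k) = (-9 + k)*(k - k^(3/2)/2))
Z(-264)/j(-310) = ((-264)² - 9*(-264) - 69696*I*√66 + 9*(-264)^(3/2)/2)/(-115 - 1*(-310)) = (69696 + 2376 - 69696*I*√66 + 9*(-528*I*√66)/2)/(-115 + 310) = (69696 + 2376 - 69696*I*√66 - 2376*I*√66)/195 = (72072 - 72072*I*√66)*(1/195) = 1848/5 - 1848*I*√66/5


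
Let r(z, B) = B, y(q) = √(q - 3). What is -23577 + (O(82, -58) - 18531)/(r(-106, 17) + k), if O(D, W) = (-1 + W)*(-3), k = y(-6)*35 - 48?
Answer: -141012474/5993 + 963585*I/5993 ≈ -23530.0 + 160.79*I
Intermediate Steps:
y(q) = √(-3 + q)
k = -48 + 105*I (k = √(-3 - 6)*35 - 48 = √(-9)*35 - 48 = (3*I)*35 - 48 = 105*I - 48 = -48 + 105*I ≈ -48.0 + 105.0*I)
O(D, W) = 3 - 3*W
-23577 + (O(82, -58) - 18531)/(r(-106, 17) + k) = -23577 + ((3 - 3*(-58)) - 18531)/(17 + (-48 + 105*I)) = -23577 + ((3 + 174) - 18531)/(-31 + 105*I) = -23577 + (177 - 18531)*((-31 - 105*I)/11986) = -23577 - 9177*(-31 - 105*I)/5993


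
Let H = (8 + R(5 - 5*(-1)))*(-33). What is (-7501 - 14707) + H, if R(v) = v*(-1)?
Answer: -22142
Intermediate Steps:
R(v) = -v
H = 66 (H = (8 - (5 - 5*(-1)))*(-33) = (8 - (5 + 5))*(-33) = (8 - 1*10)*(-33) = (8 - 10)*(-33) = -2*(-33) = 66)
(-7501 - 14707) + H = (-7501 - 14707) + 66 = -22208 + 66 = -22142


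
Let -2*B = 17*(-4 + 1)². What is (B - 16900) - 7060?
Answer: -48073/2 ≈ -24037.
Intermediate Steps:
B = -153/2 (B = -17*(-4 + 1)²/2 = -17*(-3)²/2 = -17*9/2 = -½*153 = -153/2 ≈ -76.500)
(B - 16900) - 7060 = (-153/2 - 16900) - 7060 = -33953/2 - 7060 = -48073/2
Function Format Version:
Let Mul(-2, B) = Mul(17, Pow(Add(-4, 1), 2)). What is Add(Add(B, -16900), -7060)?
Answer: Rational(-48073, 2) ≈ -24037.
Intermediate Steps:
B = Rational(-153, 2) (B = Mul(Rational(-1, 2), Mul(17, Pow(Add(-4, 1), 2))) = Mul(Rational(-1, 2), Mul(17, Pow(-3, 2))) = Mul(Rational(-1, 2), Mul(17, 9)) = Mul(Rational(-1, 2), 153) = Rational(-153, 2) ≈ -76.500)
Add(Add(B, -16900), -7060) = Add(Add(Rational(-153, 2), -16900), -7060) = Add(Rational(-33953, 2), -7060) = Rational(-48073, 2)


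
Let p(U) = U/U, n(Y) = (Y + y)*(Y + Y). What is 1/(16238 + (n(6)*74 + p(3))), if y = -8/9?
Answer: 3/62333 ≈ 4.8129e-5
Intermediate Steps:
y = -8/9 (y = -8*⅑ = -8/9 ≈ -0.88889)
n(Y) = 2*Y*(-8/9 + Y) (n(Y) = (Y - 8/9)*(Y + Y) = (-8/9 + Y)*(2*Y) = 2*Y*(-8/9 + Y))
p(U) = 1
1/(16238 + (n(6)*74 + p(3))) = 1/(16238 + (((2/9)*6*(-8 + 9*6))*74 + 1)) = 1/(16238 + (((2/9)*6*(-8 + 54))*74 + 1)) = 1/(16238 + (((2/9)*6*46)*74 + 1)) = 1/(16238 + ((184/3)*74 + 1)) = 1/(16238 + (13616/3 + 1)) = 1/(16238 + 13619/3) = 1/(62333/3) = 3/62333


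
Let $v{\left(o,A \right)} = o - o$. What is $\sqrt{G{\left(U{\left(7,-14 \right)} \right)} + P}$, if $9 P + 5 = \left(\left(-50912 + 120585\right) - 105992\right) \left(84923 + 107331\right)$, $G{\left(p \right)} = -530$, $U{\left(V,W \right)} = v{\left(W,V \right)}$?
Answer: $\frac{i \sqrt{6982477801}}{3} \approx 27854.0 i$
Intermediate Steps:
$v{\left(o,A \right)} = 0$
$U{\left(V,W \right)} = 0$
$P = - \frac{6982473031}{9}$ ($P = - \frac{5}{9} + \frac{\left(\left(-50912 + 120585\right) - 105992\right) \left(84923 + 107331\right)}{9} = - \frac{5}{9} + \frac{\left(69673 - 105992\right) 192254}{9} = - \frac{5}{9} + \frac{\left(-36319\right) 192254}{9} = - \frac{5}{9} + \frac{1}{9} \left(-6982473026\right) = - \frac{5}{9} - \frac{6982473026}{9} = - \frac{6982473031}{9} \approx -7.7583 \cdot 10^{8}$)
$\sqrt{G{\left(U{\left(7,-14 \right)} \right)} + P} = \sqrt{-530 - \frac{6982473031}{9}} = \sqrt{- \frac{6982477801}{9}} = \frac{i \sqrt{6982477801}}{3}$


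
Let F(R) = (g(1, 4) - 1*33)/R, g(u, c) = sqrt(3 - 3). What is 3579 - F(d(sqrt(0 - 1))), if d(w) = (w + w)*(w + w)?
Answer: 14283/4 ≈ 3570.8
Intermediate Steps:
g(u, c) = 0 (g(u, c) = sqrt(0) = 0)
d(w) = 4*w**2 (d(w) = (2*w)*(2*w) = 4*w**2)
F(R) = -33/R (F(R) = (0 - 1*33)/R = (0 - 33)/R = -33/R)
3579 - F(d(sqrt(0 - 1))) = 3579 - (-33)/(4*(sqrt(0 - 1))**2) = 3579 - (-33)/(4*(sqrt(-1))**2) = 3579 - (-33)/(4*I**2) = 3579 - (-33)/(4*(-1)) = 3579 - (-33)/(-4) = 3579 - (-33)*(-1)/4 = 3579 - 1*33/4 = 3579 - 33/4 = 14283/4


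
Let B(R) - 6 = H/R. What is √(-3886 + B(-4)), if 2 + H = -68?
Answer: 5*I*√618/2 ≈ 62.149*I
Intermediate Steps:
H = -70 (H = -2 - 68 = -70)
B(R) = 6 - 70/R
√(-3886 + B(-4)) = √(-3886 + (6 - 70/(-4))) = √(-3886 + (6 - 70*(-¼))) = √(-3886 + (6 + 35/2)) = √(-3886 + 47/2) = √(-7725/2) = 5*I*√618/2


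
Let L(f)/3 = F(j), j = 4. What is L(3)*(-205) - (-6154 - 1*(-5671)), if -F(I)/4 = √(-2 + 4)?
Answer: 483 + 2460*√2 ≈ 3962.0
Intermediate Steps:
F(I) = -4*√2 (F(I) = -4*√(-2 + 4) = -4*√2)
L(f) = -12*√2 (L(f) = 3*(-4*√2) = -12*√2)
L(3)*(-205) - (-6154 - 1*(-5671)) = -12*√2*(-205) - (-6154 - 1*(-5671)) = 2460*√2 - (-6154 + 5671) = 2460*√2 - 1*(-483) = 2460*√2 + 483 = 483 + 2460*√2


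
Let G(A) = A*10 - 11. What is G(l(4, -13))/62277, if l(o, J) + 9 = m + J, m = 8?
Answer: -151/62277 ≈ -0.0024246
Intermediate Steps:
l(o, J) = -1 + J (l(o, J) = -9 + (8 + J) = -1 + J)
G(A) = -11 + 10*A (G(A) = 10*A - 11 = -11 + 10*A)
G(l(4, -13))/62277 = (-11 + 10*(-1 - 13))/62277 = (-11 + 10*(-14))*(1/62277) = (-11 - 140)*(1/62277) = -151*1/62277 = -151/62277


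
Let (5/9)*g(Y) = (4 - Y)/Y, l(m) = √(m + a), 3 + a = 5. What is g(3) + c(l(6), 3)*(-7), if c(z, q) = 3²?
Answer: -312/5 ≈ -62.400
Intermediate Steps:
a = 2 (a = -3 + 5 = 2)
l(m) = √(2 + m) (l(m) = √(m + 2) = √(2 + m))
c(z, q) = 9
g(Y) = 9*(4 - Y)/(5*Y) (g(Y) = 9*((4 - Y)/Y)/5 = 9*(4 - Y)/(5*Y))
g(3) + c(l(6), 3)*(-7) = (9/5)*(4 - 1*3)/3 + 9*(-7) = (9/5)*(⅓)*(4 - 3) - 63 = (9/5)*(⅓)*1 - 63 = ⅗ - 63 = -312/5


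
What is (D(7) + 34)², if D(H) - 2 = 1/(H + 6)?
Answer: 219961/169 ≈ 1301.5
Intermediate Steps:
D(H) = 2 + 1/(6 + H) (D(H) = 2 + 1/(H + 6) = 2 + 1/(6 + H))
(D(7) + 34)² = ((13 + 2*7)/(6 + 7) + 34)² = ((13 + 14)/13 + 34)² = ((1/13)*27 + 34)² = (27/13 + 34)² = (469/13)² = 219961/169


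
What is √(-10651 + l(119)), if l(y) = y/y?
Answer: 5*I*√426 ≈ 103.2*I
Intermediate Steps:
l(y) = 1
√(-10651 + l(119)) = √(-10651 + 1) = √(-10650) = 5*I*√426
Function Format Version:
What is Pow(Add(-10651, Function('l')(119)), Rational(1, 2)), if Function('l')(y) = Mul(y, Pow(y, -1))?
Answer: Mul(5, I, Pow(426, Rational(1, 2))) ≈ Mul(103.20, I)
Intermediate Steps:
Function('l')(y) = 1
Pow(Add(-10651, Function('l')(119)), Rational(1, 2)) = Pow(Add(-10651, 1), Rational(1, 2)) = Pow(-10650, Rational(1, 2)) = Mul(5, I, Pow(426, Rational(1, 2)))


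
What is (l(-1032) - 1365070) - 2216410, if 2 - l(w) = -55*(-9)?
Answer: -3581973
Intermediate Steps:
l(w) = -493 (l(w) = 2 - (-55)*(-9) = 2 - 1*495 = 2 - 495 = -493)
(l(-1032) - 1365070) - 2216410 = (-493 - 1365070) - 2216410 = -1365563 - 2216410 = -3581973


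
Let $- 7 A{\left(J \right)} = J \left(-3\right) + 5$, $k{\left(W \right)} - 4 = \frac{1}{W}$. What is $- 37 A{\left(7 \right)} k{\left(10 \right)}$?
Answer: $- \frac{12136}{35} \approx -346.74$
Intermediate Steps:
$k{\left(W \right)} = 4 + \frac{1}{W}$
$A{\left(J \right)} = - \frac{5}{7} + \frac{3 J}{7}$ ($A{\left(J \right)} = - \frac{J \left(-3\right) + 5}{7} = - \frac{- 3 J + 5}{7} = - \frac{5 - 3 J}{7} = - \frac{5}{7} + \frac{3 J}{7}$)
$- 37 A{\left(7 \right)} k{\left(10 \right)} = - 37 \left(- \frac{5}{7} + \frac{3}{7} \cdot 7\right) \left(4 + \frac{1}{10}\right) = - 37 \left(- \frac{5}{7} + 3\right) \left(4 + \frac{1}{10}\right) = \left(-37\right) \frac{16}{7} \cdot \frac{41}{10} = \left(- \frac{592}{7}\right) \frac{41}{10} = - \frac{12136}{35}$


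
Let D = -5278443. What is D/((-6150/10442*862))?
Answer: 9186250301/883550 ≈ 10397.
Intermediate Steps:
D/((-6150/10442*862)) = -5278443/(-6150/10442*862) = -5278443/(-6150*1/10442*862) = -5278443/((-3075/5221*862)) = -5278443/(-2650650/5221) = -5278443*(-5221/2650650) = 9186250301/883550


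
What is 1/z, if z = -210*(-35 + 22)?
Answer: 1/2730 ≈ 0.00036630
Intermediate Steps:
z = 2730 (z = -210*(-13) = 2730)
1/z = 1/2730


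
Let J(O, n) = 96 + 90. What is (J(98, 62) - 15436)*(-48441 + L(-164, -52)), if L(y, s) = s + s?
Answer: 740311250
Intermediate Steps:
J(O, n) = 186
L(y, s) = 2*s
(J(98, 62) - 15436)*(-48441 + L(-164, -52)) = (186 - 15436)*(-48441 + 2*(-52)) = -15250*(-48441 - 104) = -15250*(-48545) = 740311250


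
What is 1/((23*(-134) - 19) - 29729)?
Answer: -1/32830 ≈ -3.0460e-5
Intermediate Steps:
1/((23*(-134) - 19) - 29729) = 1/((-3082 - 19) - 29729) = 1/(-3101 - 29729) = 1/(-32830) = -1/32830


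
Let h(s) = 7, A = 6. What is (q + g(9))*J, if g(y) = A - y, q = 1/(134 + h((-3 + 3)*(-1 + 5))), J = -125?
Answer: 52750/141 ≈ 374.11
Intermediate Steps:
q = 1/141 (q = 1/(134 + 7) = 1/141 ≈ 0.0070922)
g(y) = 6 - y
(q + g(9))*J = (1/141 + (6 - 1*9))*(-125) = (1/141 + (6 - 9))*(-125) = (1/141 - 3)*(-125) = -422/141*(-125) = 52750/141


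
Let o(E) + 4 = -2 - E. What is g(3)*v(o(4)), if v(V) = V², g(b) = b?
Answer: 300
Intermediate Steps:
o(E) = -6 - E (o(E) = -4 + (-2 - E) = -6 - E)
g(3)*v(o(4)) = 3*(-6 - 1*4)² = 3*(-6 - 4)² = 3*(-10)² = 3*100 = 300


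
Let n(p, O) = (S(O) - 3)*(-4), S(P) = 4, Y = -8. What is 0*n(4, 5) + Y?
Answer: -8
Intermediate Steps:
n(p, O) = -4 (n(p, O) = (4 - 3)*(-4) = 1*(-4) = -4)
0*n(4, 5) + Y = 0*(-4) - 8 = 0 - 8 = -8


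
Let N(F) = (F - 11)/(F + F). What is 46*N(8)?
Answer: -69/8 ≈ -8.6250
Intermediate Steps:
N(F) = (-11 + F)/(2*F) (N(F) = (-11 + F)/((2*F)) = (-11 + F)*(1/(2*F)) = (-11 + F)/(2*F))
46*N(8) = 46*((1/2)*(-11 + 8)/8) = 46*((1/2)*(1/8)*(-3)) = 46*(-3/16) = -69/8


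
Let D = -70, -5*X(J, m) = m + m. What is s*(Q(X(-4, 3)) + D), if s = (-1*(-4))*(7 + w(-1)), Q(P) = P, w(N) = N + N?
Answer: -1424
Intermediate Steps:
X(J, m) = -2*m/5 (X(J, m) = -(m + m)/5 = -2*m/5)
w(N) = 2*N
s = 20 (s = (-1*(-4))*(7 + 2*(-1)) = 4*(7 - 2) = 4*5 = 20)
s*(Q(X(-4, 3)) + D) = 20*(-2/5*3 - 70) = 20*(-6/5 - 70) = 20*(-356/5) = -1424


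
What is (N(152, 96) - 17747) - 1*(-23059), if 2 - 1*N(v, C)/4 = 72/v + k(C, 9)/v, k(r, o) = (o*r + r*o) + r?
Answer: 100132/19 ≈ 5270.1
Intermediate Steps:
k(r, o) = r + 2*o*r (k(r, o) = (o*r + o*r) + r = 2*o*r + r = r + 2*o*r)
N(v, C) = 8 - 288/v - 76*C/v (N(v, C) = 8 - 4*(72/v + (C*(1 + 2*9))/v) = 8 - 4*(72/v + (C*(1 + 18))/v) = 8 - 4*(72/v + (C*19)/v) = 8 - 4*(72/v + (19*C)/v) = 8 - 4*(72/v + 19*C/v) = 8 + (-288/v - 76*C/v) = 8 - 288/v - 76*C/v)
(N(152, 96) - 17747) - 1*(-23059) = (4*(-72 - 19*96 + 2*152)/152 - 17747) - 1*(-23059) = (4*(1/152)*(-72 - 1824 + 304) - 17747) + 23059 = (4*(1/152)*(-1592) - 17747) + 23059 = (-796/19 - 17747) + 23059 = -337989/19 + 23059 = 100132/19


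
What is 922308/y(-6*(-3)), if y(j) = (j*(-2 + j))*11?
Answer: 76859/264 ≈ 291.13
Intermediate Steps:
y(j) = 11*j*(-2 + j)
922308/y(-6*(-3)) = 922308/((11*(-6*(-3))*(-2 - 6*(-3)))) = 922308/((11*18*(-2 + 18))) = 922308/((11*18*16)) = 922308/3168 = 922308*(1/3168) = 76859/264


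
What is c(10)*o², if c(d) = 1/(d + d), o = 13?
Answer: 169/20 ≈ 8.4500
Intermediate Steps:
c(d) = 1/(2*d)
c(10)*o² = ((½)/10)*13² = ((½)*(⅒))*169 = (1/20)*169 = 169/20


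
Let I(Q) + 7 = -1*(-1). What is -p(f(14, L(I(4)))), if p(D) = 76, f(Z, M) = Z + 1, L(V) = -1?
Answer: -76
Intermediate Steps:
I(Q) = -6 (I(Q) = -7 - 1*(-1) = -7 + 1 = -6)
f(Z, M) = 1 + Z
-p(f(14, L(I(4)))) = -1*76 = -76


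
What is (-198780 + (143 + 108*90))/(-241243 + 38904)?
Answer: 188917/202339 ≈ 0.93367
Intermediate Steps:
(-198780 + (143 + 108*90))/(-241243 + 38904) = (-198780 + (143 + 9720))/(-202339) = (-198780 + 9863)*(-1/202339) = -188917*(-1/202339) = 188917/202339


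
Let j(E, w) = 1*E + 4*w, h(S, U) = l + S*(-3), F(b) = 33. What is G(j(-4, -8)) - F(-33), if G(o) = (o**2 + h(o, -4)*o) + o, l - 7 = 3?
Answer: -3021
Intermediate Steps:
l = 10 (l = 7 + 3 = 10)
h(S, U) = 10 - 3*S (h(S, U) = 10 + S*(-3) = 10 - 3*S)
j(E, w) = E + 4*w
G(o) = o + o**2 + o*(10 - 3*o) (G(o) = (o**2 + (10 - 3*o)*o) + o = (o**2 + o*(10 - 3*o)) + o = o + o**2 + o*(10 - 3*o))
G(j(-4, -8)) - F(-33) = (-4 + 4*(-8))*(11 - 2*(-4 + 4*(-8))) - 1*33 = (-4 - 32)*(11 - 2*(-4 - 32)) - 33 = -36*(11 - 2*(-36)) - 33 = -36*(11 + 72) - 33 = -36*83 - 33 = -2988 - 33 = -3021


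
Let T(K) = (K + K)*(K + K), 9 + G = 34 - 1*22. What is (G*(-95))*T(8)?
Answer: -72960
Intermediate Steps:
G = 3 (G = -9 + (34 - 1*22) = -9 + (34 - 22) = -9 + 12 = 3)
T(K) = 4*K**2 (T(K) = (2*K)*(2*K) = 4*K**2)
(G*(-95))*T(8) = (3*(-95))*(4*8**2) = -1140*64 = -285*256 = -72960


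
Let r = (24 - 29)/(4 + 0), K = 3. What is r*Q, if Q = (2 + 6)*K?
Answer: -30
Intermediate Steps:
r = -5/4 ≈ -1.2500
Q = 24 (Q = (2 + 6)*3 = 8*3 = 24)
r*Q = -5/4*24 = -30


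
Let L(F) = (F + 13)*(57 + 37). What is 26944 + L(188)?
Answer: 45838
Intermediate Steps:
L(F) = 1222 + 94*F (L(F) = (13 + F)*94 = 1222 + 94*F)
26944 + L(188) = 26944 + (1222 + 94*188) = 26944 + (1222 + 17672) = 26944 + 18894 = 45838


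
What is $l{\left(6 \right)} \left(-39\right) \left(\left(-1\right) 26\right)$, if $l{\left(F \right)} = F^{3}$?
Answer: $219024$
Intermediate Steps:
$l{\left(6 \right)} \left(-39\right) \left(\left(-1\right) 26\right) = 6^{3} \left(-39\right) \left(\left(-1\right) 26\right) = 216 \left(-39\right) \left(-26\right) = \left(-8424\right) \left(-26\right) = 219024$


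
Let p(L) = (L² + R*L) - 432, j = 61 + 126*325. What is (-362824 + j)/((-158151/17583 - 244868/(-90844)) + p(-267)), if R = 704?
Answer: 1098365683257/399727861229 ≈ 2.7478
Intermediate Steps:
j = 41011 (j = 61 + 40950 = 41011)
p(L) = -432 + L² + 704*L (p(L) = (L² + 704*L) - 432 = -432 + L² + 704*L)
(-362824 + j)/((-158151/17583 - 244868/(-90844)) + p(-267)) = (-362824 + 41011)/((-158151/17583 - 244868/(-90844)) + (-432 + (-267)² + 704*(-267))) = -321813/((-158151*1/17583 - 244868*(-1/90844)) + (-432 + 71289 - 187968)) = -321813/((-52717/5861 + 4709/1747) - 117111) = -321813/(-64497150/10239167 - 117111) = -321813/(-1199183583687/10239167) = -321813*(-10239167/1199183583687) = 1098365683257/399727861229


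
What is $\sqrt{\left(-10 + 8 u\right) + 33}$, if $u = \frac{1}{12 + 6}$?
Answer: $\frac{\sqrt{211}}{3} \approx 4.8419$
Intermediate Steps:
$u = \frac{1}{18} \approx 0.055556$
$\sqrt{\left(-10 + 8 u\right) + 33} = \sqrt{\left(-10 + 8 \cdot \frac{1}{18}\right) + 33} = \sqrt{\left(-10 + \frac{4}{9}\right) + 33} = \sqrt{- \frac{86}{9} + 33} = \sqrt{\frac{211}{9}} = \frac{\sqrt{211}}{3}$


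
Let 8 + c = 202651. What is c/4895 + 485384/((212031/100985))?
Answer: 239978749957733/1037891745 ≈ 2.3122e+5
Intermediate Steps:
c = 202643 (c = -8 + 202651 = 202643)
c/4895 + 485384/((212031/100985)) = 202643/4895 + 485384/((212031/100985)) = 202643*(1/4895) + 485384/((212031*(1/100985))) = 202643/4895 + 485384/(212031/100985) = 202643/4895 + 485384*(100985/212031) = 202643/4895 + 49016503240/212031 = 239978749957733/1037891745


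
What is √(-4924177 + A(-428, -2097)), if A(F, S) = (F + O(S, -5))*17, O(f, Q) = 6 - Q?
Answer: I*√4931266 ≈ 2220.6*I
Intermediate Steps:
A(F, S) = 187 + 17*F (A(F, S) = (F + (6 - 1*(-5)))*17 = (F + (6 + 5))*17 = (F + 11)*17 = (11 + F)*17 = 187 + 17*F)
√(-4924177 + A(-428, -2097)) = √(-4924177 + (187 + 17*(-428))) = √(-4924177 + (187 - 7276)) = √(-4924177 - 7089) = √(-4931266) = I*√4931266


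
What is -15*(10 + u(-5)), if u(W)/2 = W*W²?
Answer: 3600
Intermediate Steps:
u(W) = 2*W³ (u(W) = 2*(W*W²) = 2*W³)
-15*(10 + u(-5)) = -15*(10 + 2*(-5)³) = -15*(10 + 2*(-125)) = -15*(10 - 250) = -15*(-240) = 3600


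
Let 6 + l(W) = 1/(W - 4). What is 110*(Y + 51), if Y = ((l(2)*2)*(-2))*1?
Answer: 8470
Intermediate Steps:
l(W) = -6 + 1/(-4 + W) (l(W) = -6 + 1/(W - 4) = -6 + 1/(-4 + W))
Y = 26 (Y = ((((25 - 6*2)/(-4 + 2))*2)*(-2))*1 = ((((25 - 12)/(-2))*2)*(-2))*1 = ((-½*13*2)*(-2))*1 = (-13/2*2*(-2))*1 = -13*(-2)*1 = 26*1 = 26)
110*(Y + 51) = 110*(26 + 51) = 110*77 = 8470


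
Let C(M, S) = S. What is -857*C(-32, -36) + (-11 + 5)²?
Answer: 30888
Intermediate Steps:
-857*C(-32, -36) + (-11 + 5)² = -857*(-36) + (-11 + 5)² = 30852 + (-6)² = 30852 + 36 = 30888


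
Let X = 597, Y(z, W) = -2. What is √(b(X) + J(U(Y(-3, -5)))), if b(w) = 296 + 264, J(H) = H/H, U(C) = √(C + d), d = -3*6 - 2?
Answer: √561 ≈ 23.685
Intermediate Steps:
d = -20 (d = -18 - 2 = -20)
U(C) = √(-20 + C) (U(C) = √(C - 20) = √(-20 + C))
J(H) = 1
b(w) = 560
√(b(X) + J(U(Y(-3, -5)))) = √(560 + 1) = √561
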